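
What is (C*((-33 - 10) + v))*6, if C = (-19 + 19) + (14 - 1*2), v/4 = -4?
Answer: -4248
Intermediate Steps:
v = -16 (v = 4*(-4) = -16)
C = 12 (C = 0 + (14 - 2) = 0 + 12 = 12)
(C*((-33 - 10) + v))*6 = (12*((-33 - 10) - 16))*6 = (12*(-43 - 16))*6 = (12*(-59))*6 = -708*6 = -4248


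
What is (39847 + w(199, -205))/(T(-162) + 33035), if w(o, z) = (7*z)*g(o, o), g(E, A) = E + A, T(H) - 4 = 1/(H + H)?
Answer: -172135692/10704635 ≈ -16.080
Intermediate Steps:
T(H) = 4 + 1/(2*H) (T(H) = 4 + 1/(H + H) = 4 + 1/(2*H))
g(E, A) = A + E
w(o, z) = 14*o*z (w(o, z) = (7*z)*(o + o) = (7*z)*(2*o) = 14*o*z)
(39847 + w(199, -205))/(T(-162) + 33035) = (39847 + 14*199*(-205))/((4 + (½)/(-162)) + 33035) = (39847 - 571130)/((4 + (½)*(-1/162)) + 33035) = -531283/((4 - 1/324) + 33035) = -531283/(1295/324 + 33035) = -531283/10704635/324 = -531283*324/10704635 = -172135692/10704635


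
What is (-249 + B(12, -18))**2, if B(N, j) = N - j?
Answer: 47961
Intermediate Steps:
(-249 + B(12, -18))**2 = (-249 + (12 - 1*(-18)))**2 = (-249 + (12 + 18))**2 = (-249 + 30)**2 = (-219)**2 = 47961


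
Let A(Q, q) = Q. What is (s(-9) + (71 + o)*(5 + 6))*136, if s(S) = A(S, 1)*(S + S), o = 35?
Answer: 180608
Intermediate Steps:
s(S) = 2*S² (s(S) = S*(S + S) = S*(2*S) = 2*S²)
(s(-9) + (71 + o)*(5 + 6))*136 = (2*(-9)² + (71 + 35)*(5 + 6))*136 = (2*81 + 106*11)*136 = (162 + 1166)*136 = 1328*136 = 180608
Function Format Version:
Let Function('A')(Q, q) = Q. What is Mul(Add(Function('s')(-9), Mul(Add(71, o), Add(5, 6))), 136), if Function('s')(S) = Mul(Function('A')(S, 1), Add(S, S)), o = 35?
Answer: 180608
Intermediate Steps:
Function('s')(S) = Mul(2, Pow(S, 2)) (Function('s')(S) = Mul(S, Add(S, S)) = Mul(S, Mul(2, S)) = Mul(2, Pow(S, 2)))
Mul(Add(Function('s')(-9), Mul(Add(71, o), Add(5, 6))), 136) = Mul(Add(Mul(2, Pow(-9, 2)), Mul(Add(71, 35), Add(5, 6))), 136) = Mul(Add(Mul(2, 81), Mul(106, 11)), 136) = Mul(Add(162, 1166), 136) = Mul(1328, 136) = 180608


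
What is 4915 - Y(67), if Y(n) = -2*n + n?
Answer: 4982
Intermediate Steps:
Y(n) = -n
4915 - Y(67) = 4915 - (-1)*67 = 4915 - 1*(-67) = 4915 + 67 = 4982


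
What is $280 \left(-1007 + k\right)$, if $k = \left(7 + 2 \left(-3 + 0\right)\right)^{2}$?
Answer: $-281680$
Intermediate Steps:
$k = 1$ ($k = \left(7 + 2 \left(-3\right)\right)^{2} = \left(7 - 6\right)^{2} = 1^{2} = 1$)
$280 \left(-1007 + k\right) = 280 \left(-1007 + 1\right) = 280 \left(-1006\right) = -281680$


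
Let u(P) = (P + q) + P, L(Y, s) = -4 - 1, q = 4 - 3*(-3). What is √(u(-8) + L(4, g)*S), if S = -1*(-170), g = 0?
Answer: I*√853 ≈ 29.206*I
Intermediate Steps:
q = 13 (q = 4 + 9 = 13)
L(Y, s) = -5
S = 170
u(P) = 13 + 2*P (u(P) = (P + 13) + P = (13 + P) + P = 13 + 2*P)
√(u(-8) + L(4, g)*S) = √((13 + 2*(-8)) - 5*170) = √((13 - 16) - 850) = √(-3 - 850) = √(-853) = I*√853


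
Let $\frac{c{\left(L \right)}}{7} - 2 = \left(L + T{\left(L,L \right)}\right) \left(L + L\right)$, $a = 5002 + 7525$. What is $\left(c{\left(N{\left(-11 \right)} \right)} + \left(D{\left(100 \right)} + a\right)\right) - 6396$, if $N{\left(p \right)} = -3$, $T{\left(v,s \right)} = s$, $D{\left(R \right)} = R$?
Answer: $6497$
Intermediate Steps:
$a = 12527$
$c{\left(L \right)} = 14 + 28 L^{2}$ ($c{\left(L \right)} = 14 + 7 \left(L + L\right) \left(L + L\right) = 14 + 7 \cdot 2 L 2 L = 14 + 7 \cdot 4 L^{2} = 14 + 28 L^{2}$)
$\left(c{\left(N{\left(-11 \right)} \right)} + \left(D{\left(100 \right)} + a\right)\right) - 6396 = \left(\left(14 + 28 \left(-3\right)^{2}\right) + \left(100 + 12527\right)\right) - 6396 = \left(\left(14 + 28 \cdot 9\right) + 12627\right) - 6396 = \left(\left(14 + 252\right) + 12627\right) - 6396 = \left(266 + 12627\right) - 6396 = 12893 - 6396 = 6497$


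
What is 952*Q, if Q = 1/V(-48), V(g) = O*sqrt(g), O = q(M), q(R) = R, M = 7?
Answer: -34*I*sqrt(3)/3 ≈ -19.63*I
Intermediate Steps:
O = 7
V(g) = 7*sqrt(g)
Q = -I*sqrt(3)/84 (Q = 1/(7*sqrt(-48)) = 1/(7*(4*I*sqrt(3))) = 1/(28*I*sqrt(3)) = -I*sqrt(3)/84 ≈ -0.02062*I)
952*Q = 952*(-I*sqrt(3)/84) = -34*I*sqrt(3)/3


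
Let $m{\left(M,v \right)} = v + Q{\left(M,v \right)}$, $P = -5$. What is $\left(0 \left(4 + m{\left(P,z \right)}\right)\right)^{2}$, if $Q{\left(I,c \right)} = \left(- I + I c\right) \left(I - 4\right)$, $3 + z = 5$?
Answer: $0$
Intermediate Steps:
$z = 2$ ($z = -3 + 5 = 2$)
$Q{\left(I,c \right)} = \left(-4 + I\right) \left(- I + I c\right)$ ($Q{\left(I,c \right)} = \left(- I + I c\right) \left(-4 + I\right) = \left(-4 + I\right) \left(- I + I c\right)$)
$m{\left(M,v \right)} = v + M \left(4 - M - 4 v + M v\right)$
$\left(0 \left(4 + m{\left(P,z \right)}\right)\right)^{2} = \left(0 \left(4 - \left(-2 + 5 \left(4 - -5 - 8 - 10\right)\right)\right)\right)^{2} = \left(0 \left(4 - \left(-2 + 5 \left(4 + 5 - 8 - 10\right)\right)\right)\right)^{2} = \left(0 \left(4 + \left(2 - -45\right)\right)\right)^{2} = \left(0 \left(4 + \left(2 + 45\right)\right)\right)^{2} = \left(0 \left(4 + 47\right)\right)^{2} = \left(0 \cdot 51\right)^{2} = 0^{2} = 0$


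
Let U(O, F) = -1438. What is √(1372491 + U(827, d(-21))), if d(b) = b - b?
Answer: √1371053 ≈ 1170.9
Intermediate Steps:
d(b) = 0
√(1372491 + U(827, d(-21))) = √(1372491 - 1438) = √1371053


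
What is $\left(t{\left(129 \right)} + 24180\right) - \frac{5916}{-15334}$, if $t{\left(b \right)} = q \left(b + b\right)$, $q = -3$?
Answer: $\frac{10556280}{451} \approx 23406.0$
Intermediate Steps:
$t{\left(b \right)} = - 6 b$ ($t{\left(b \right)} = - 3 \left(b + b\right) = - 3 \cdot 2 b = - 6 b$)
$\left(t{\left(129 \right)} + 24180\right) - \frac{5916}{-15334} = \left(\left(-6\right) 129 + 24180\right) - \frac{5916}{-15334} = \left(-774 + 24180\right) - - \frac{174}{451} = 23406 + \frac{174}{451} = \frac{10556280}{451}$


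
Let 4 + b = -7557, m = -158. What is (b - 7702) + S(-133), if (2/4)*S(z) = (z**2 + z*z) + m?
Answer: 55177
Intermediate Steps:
b = -7561 (b = -4 - 7557 = -7561)
S(z) = -316 + 4*z**2 (S(z) = 2*((z**2 + z*z) - 158) = 2*((z**2 + z**2) - 158) = 2*(2*z**2 - 158) = 2*(-158 + 2*z**2) = -316 + 4*z**2)
(b - 7702) + S(-133) = (-7561 - 7702) + (-316 + 4*(-133)**2) = -15263 + (-316 + 4*17689) = -15263 + (-316 + 70756) = -15263 + 70440 = 55177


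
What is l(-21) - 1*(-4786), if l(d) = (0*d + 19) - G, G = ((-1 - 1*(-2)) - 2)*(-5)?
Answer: 4800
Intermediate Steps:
G = 5 (G = ((-1 + 2) - 2)*(-5) = (1 - 2)*(-5) = -1*(-5) = 5)
l(d) = 14 (l(d) = (0*d + 19) - 1*5 = (0 + 19) - 5 = 19 - 5 = 14)
l(-21) - 1*(-4786) = 14 - 1*(-4786) = 14 + 4786 = 4800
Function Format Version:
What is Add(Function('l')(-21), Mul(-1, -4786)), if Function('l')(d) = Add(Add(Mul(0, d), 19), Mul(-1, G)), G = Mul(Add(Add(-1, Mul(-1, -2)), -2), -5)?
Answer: 4800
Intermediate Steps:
G = 5 (G = Mul(Add(Add(-1, 2), -2), -5) = Mul(Add(1, -2), -5) = Mul(-1, -5) = 5)
Function('l')(d) = 14 (Function('l')(d) = Add(Add(Mul(0, d), 19), Mul(-1, 5)) = Add(Add(0, 19), -5) = Add(19, -5) = 14)
Add(Function('l')(-21), Mul(-1, -4786)) = Add(14, Mul(-1, -4786)) = Add(14, 4786) = 4800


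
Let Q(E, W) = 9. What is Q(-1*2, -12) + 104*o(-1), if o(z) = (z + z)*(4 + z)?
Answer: -615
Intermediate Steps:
o(z) = 2*z*(4 + z) (o(z) = (2*z)*(4 + z) = 2*z*(4 + z))
Q(-1*2, -12) + 104*o(-1) = 9 + 104*(2*(-1)*(4 - 1)) = 9 + 104*(2*(-1)*3) = 9 + 104*(-6) = 9 - 624 = -615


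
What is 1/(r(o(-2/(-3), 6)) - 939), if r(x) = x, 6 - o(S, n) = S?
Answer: -3/2801 ≈ -0.0010710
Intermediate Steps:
o(S, n) = 6 - S
1/(r(o(-2/(-3), 6)) - 939) = 1/((6 - (-2)/(-3)) - 939) = 1/((6 - (-2)*(-1)/3) - 939) = 1/((6 - 1*2/3) - 939) = 1/((6 - 2/3) - 939) = 1/(16/3 - 939) = 1/(-2801/3) = -3/2801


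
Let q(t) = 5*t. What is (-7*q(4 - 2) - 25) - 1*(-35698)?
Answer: 35603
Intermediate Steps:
(-7*q(4 - 2) - 25) - 1*(-35698) = (-35*(4 - 2) - 25) - 1*(-35698) = (-35*2 - 25) + 35698 = (-7*10 - 25) + 35698 = (-70 - 25) + 35698 = -95 + 35698 = 35603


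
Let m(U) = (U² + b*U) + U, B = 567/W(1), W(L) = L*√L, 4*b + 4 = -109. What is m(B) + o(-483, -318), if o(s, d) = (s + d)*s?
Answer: 2771685/4 ≈ 6.9292e+5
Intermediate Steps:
b = -113/4 (b = -1 + (¼)*(-109) = -1 - 109/4 = -113/4 ≈ -28.250)
W(L) = L^(3/2)
o(s, d) = s*(d + s) (o(s, d) = (d + s)*s = s*(d + s))
B = 567 (B = 567/(1^(3/2)) = 567/1 = 567*1 = 567)
m(U) = U² - 109*U/4 (m(U) = (U² - 113*U/4) + U = U² - 109*U/4)
m(B) + o(-483, -318) = (¼)*567*(-109 + 4*567) - 483*(-318 - 483) = (¼)*567*(-109 + 2268) - 483*(-801) = (¼)*567*2159 + 386883 = 1224153/4 + 386883 = 2771685/4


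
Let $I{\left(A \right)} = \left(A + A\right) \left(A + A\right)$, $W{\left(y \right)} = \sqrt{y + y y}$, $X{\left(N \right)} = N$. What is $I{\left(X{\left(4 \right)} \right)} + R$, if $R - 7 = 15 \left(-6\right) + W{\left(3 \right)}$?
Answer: $-19 + 2 \sqrt{3} \approx -15.536$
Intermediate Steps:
$W{\left(y \right)} = \sqrt{y + y^{2}}$
$I{\left(A \right)} = 4 A^{2}$ ($I{\left(A \right)} = 2 A 2 A = 4 A^{2}$)
$R = -83 + 2 \sqrt{3}$ ($R = 7 + \left(15 \left(-6\right) + \sqrt{3 \left(1 + 3\right)}\right) = 7 - \left(90 - \sqrt{3 \cdot 4}\right) = 7 - \left(90 - \sqrt{12}\right) = 7 - \left(90 - 2 \sqrt{3}\right) = -83 + 2 \sqrt{3} \approx -79.536$)
$I{\left(X{\left(4 \right)} \right)} + R = 4 \cdot 4^{2} - \left(83 - 2 \sqrt{3}\right) = 4 \cdot 16 - \left(83 - 2 \sqrt{3}\right) = 64 - \left(83 - 2 \sqrt{3}\right) = -19 + 2 \sqrt{3}$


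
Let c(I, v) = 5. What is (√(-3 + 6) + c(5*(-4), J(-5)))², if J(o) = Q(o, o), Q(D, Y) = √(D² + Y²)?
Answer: (5 + √3)² ≈ 45.320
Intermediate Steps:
J(o) = √2*√(o²) (J(o) = √(o² + o²) = √(2*o²) = √2*√(o²))
(√(-3 + 6) + c(5*(-4), J(-5)))² = (√(-3 + 6) + 5)² = (√3 + 5)² = (5 + √3)²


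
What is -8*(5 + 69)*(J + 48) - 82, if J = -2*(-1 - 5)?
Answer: -35602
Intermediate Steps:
J = 12 (J = -2*(-6) = 12)
-8*(5 + 69)*(J + 48) - 82 = -8*(5 + 69)*(12 + 48) - 82 = -592*60 - 82 = -8*4440 - 82 = -35520 - 82 = -35602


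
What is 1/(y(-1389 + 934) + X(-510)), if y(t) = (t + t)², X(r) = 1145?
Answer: 1/829245 ≈ 1.2059e-6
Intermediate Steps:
y(t) = 4*t² (y(t) = (2*t)² = 4*t²)
1/(y(-1389 + 934) + X(-510)) = 1/(4*(-1389 + 934)² + 1145) = 1/(4*(-455)² + 1145) = 1/(4*207025 + 1145) = 1/(828100 + 1145) = 1/829245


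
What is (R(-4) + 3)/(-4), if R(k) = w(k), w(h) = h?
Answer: ¼ ≈ 0.25000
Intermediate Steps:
R(k) = k
(R(-4) + 3)/(-4) = (-4 + 3)/(-4) = -1*(-¼) = ¼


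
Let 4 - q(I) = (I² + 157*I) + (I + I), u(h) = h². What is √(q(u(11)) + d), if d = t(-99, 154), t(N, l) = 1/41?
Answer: I*√56945515/41 ≈ 184.05*I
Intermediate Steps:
q(I) = 4 - I² - 159*I (q(I) = 4 - ((I² + 157*I) + (I + I)) = 4 - ((I² + 157*I) + 2*I) = 4 - (I² + 159*I) = 4 + (-I² - 159*I) = 4 - I² - 159*I)
t(N, l) = 1/41
d = 1/41 ≈ 0.024390
√(q(u(11)) + d) = √((4 - (11²)² - 159*11²) + 1/41) = √((4 - 1*121² - 159*121) + 1/41) = √((4 - 1*14641 - 19239) + 1/41) = √((4 - 14641 - 19239) + 1/41) = √(-33876 + 1/41) = √(-1388915/41) = I*√56945515/41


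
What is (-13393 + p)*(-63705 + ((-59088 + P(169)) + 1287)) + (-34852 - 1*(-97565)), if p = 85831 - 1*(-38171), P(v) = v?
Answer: -13420901520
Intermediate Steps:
p = 124002 (p = 85831 + 38171 = 124002)
(-13393 + p)*(-63705 + ((-59088 + P(169)) + 1287)) + (-34852 - 1*(-97565)) = (-13393 + 124002)*(-63705 + ((-59088 + 169) + 1287)) + (-34852 - 1*(-97565)) = 110609*(-63705 + (-58919 + 1287)) + (-34852 + 97565) = 110609*(-63705 - 57632) + 62713 = 110609*(-121337) + 62713 = -13420964233 + 62713 = -13420901520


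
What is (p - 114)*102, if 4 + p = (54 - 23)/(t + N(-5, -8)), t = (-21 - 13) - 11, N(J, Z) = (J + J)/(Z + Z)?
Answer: -4298076/355 ≈ -12107.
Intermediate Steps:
N(J, Z) = J/Z (N(J, Z) = (2*J)/((2*Z)) = (2*J)*(1/(2*Z)) = J/Z)
t = -45 (t = -34 - 11 = -45)
p = -1668/355 (p = -4 + (54 - 23)/(-45 - 5/(-8)) = -4 + 31/(-45 - 5*(-⅛)) = -4 + 31/(-45 + 5/8) = -4 + 31/(-355/8) = -4 + 31*(-8/355) = -4 - 248/355 = -1668/355 ≈ -4.6986)
(p - 114)*102 = (-1668/355 - 114)*102 = -42138/355*102 = -4298076/355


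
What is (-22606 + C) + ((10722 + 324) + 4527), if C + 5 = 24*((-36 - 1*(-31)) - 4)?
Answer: -7254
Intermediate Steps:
C = -221 (C = -5 + 24*((-36 - 1*(-31)) - 4) = -5 + 24*((-36 + 31) - 4) = -5 + 24*(-5 - 4) = -5 + 24*(-9) = -5 - 216 = -221)
(-22606 + C) + ((10722 + 324) + 4527) = (-22606 - 221) + ((10722 + 324) + 4527) = -22827 + (11046 + 4527) = -22827 + 15573 = -7254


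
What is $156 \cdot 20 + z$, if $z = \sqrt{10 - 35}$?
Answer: $3120 + 5 i \approx 3120.0 + 5.0 i$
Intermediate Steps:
$z = 5 i$ ($z = \sqrt{-25} = 5 i \approx 5.0 i$)
$156 \cdot 20 + z = 156 \cdot 20 + 5 i = 3120 + 5 i$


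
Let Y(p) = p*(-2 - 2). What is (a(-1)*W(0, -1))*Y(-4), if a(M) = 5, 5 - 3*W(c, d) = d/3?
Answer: 1280/9 ≈ 142.22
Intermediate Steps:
W(c, d) = 5/3 - d/9 (W(c, d) = 5/3 - d/(3*3) = 5/3 - d/9)
Y(p) = -4*p (Y(p) = p*(-4) = -4*p)
(a(-1)*W(0, -1))*Y(-4) = (5*(5/3 - ⅑*(-1)))*(-4*(-4)) = (5*(5/3 + ⅑))*16 = (5*(16/9))*16 = (80/9)*16 = 1280/9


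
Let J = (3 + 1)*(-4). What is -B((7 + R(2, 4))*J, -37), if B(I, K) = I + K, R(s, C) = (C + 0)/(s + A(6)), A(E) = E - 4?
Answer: 165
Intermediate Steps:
A(E) = -4 + E
R(s, C) = C/(2 + s) (R(s, C) = (C + 0)/(s + (-4 + 6)) = C/(s + 2) = C/(2 + s))
J = -16 (J = 4*(-4) = -16)
-B((7 + R(2, 4))*J, -37) = -((7 + 4/(2 + 2))*(-16) - 37) = -((7 + 4/4)*(-16) - 37) = -((7 + 4*(¼))*(-16) - 37) = -((7 + 1)*(-16) - 37) = -(8*(-16) - 37) = -(-128 - 37) = -1*(-165) = 165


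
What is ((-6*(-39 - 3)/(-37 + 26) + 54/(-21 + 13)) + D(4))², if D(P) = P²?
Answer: 361201/1936 ≈ 186.57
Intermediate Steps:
((-6*(-39 - 3)/(-37 + 26) + 54/(-21 + 13)) + D(4))² = ((-6*(-39 - 3)/(-37 + 26) + 54/(-21 + 13)) + 4²)² = ((-6/((-11/(-42))) + 54/(-8)) + 16)² = ((-6/((-11*(-1/42))) + 54*(-⅛)) + 16)² = ((-6/11/42 - 27/4) + 16)² = ((-6*42/11 - 27/4) + 16)² = ((-252/11 - 27/4) + 16)² = (-1305/44 + 16)² = (-601/44)² = 361201/1936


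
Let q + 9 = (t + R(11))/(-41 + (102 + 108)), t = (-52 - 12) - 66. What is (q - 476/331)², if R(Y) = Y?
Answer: 388482944656/3129171721 ≈ 124.15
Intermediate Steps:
t = -130 (t = -64 - 66 = -130)
q = -1640/169 (q = -9 + (-130 + 11)/(-41 + (102 + 108)) = -9 - 119/(-41 + 210) = -9 - 119/169 = -1640/169 ≈ -9.7041)
(q - 476/331)² = (-1640/169 - 476/331)² = (-623284/55939)² = 388482944656/3129171721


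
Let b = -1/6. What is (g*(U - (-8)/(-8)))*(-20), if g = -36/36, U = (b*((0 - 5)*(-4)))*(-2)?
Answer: 340/3 ≈ 113.33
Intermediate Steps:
b = -⅙ (b = -1*⅙ = -⅙ ≈ -0.16667)
U = 20/3 (U = -(0 - 5)*(-4)/6*(-2) = -(-5)*(-4)/6*(-2) = -⅙*20*(-2) = -10/3*(-2) = 20/3 ≈ 6.6667)
g = -1 (g = -36*1/36 = -1)
(g*(U - (-8)/(-8)))*(-20) = -(20/3 - (-8)/(-8))*(-20) = -(20/3 - (-8)*(-1)/8)*(-20) = -(20/3 - 1*1)*(-20) = -(20/3 - 1)*(-20) = -1*17/3*(-20) = -17/3*(-20) = 340/3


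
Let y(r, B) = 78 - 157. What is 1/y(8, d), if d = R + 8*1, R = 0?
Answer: -1/79 ≈ -0.012658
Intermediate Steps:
d = 8 (d = 0 + 8*1 = 0 + 8 = 8)
y(r, B) = -79
1/y(8, d) = 1/(-79) = -1/79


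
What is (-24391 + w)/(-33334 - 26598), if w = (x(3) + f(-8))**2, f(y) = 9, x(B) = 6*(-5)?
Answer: 11975/29966 ≈ 0.39962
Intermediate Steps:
x(B) = -30
w = 441 (w = (-30 + 9)**2 = (-21)**2 = 441)
(-24391 + w)/(-33334 - 26598) = (-24391 + 441)/(-33334 - 26598) = -23950/(-59932) = -23950*(-1/59932) = 11975/29966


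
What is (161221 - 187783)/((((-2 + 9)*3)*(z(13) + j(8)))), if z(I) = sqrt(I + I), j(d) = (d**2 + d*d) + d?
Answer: -602072/64645 + 4427*sqrt(26)/64645 ≈ -8.9643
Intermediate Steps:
j(d) = d + 2*d**2 (j(d) = (d**2 + d**2) + d = 2*d**2 + d = d + 2*d**2)
z(I) = sqrt(2)*sqrt(I) (z(I) = sqrt(2*I) = sqrt(2)*sqrt(I))
(161221 - 187783)/((((-2 + 9)*3)*(z(13) + j(8)))) = (161221 - 187783)/((((-2 + 9)*3)*(sqrt(2)*sqrt(13) + 8*(1 + 2*8)))) = -26562*1/(21*(sqrt(26) + 8*(1 + 16))) = -26562*1/(21*(sqrt(26) + 8*17)) = -26562*1/(21*(sqrt(26) + 136)) = -26562*1/(21*(136 + sqrt(26))) = -26562/(2856 + 21*sqrt(26))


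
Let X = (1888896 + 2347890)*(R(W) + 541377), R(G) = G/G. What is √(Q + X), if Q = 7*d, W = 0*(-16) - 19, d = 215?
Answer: √2293702732613 ≈ 1.5145e+6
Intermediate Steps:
W = -19 (W = 0 - 19 = -19)
R(G) = 1
X = 2293702731108 (X = (1888896 + 2347890)*(1 + 541377) = 4236786*541378 = 2293702731108)
Q = 1505 (Q = 7*215 = 1505)
√(Q + X) = √(1505 + 2293702731108) = √2293702732613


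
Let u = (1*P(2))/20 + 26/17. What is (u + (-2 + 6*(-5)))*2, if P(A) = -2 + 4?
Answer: -5163/85 ≈ -60.741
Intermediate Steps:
P(A) = 2
u = 277/170 (u = (1*2)/20 + 26/17 = 2*(1/20) + 26*(1/17) = ⅒ + 26/17 = 277/170 ≈ 1.6294)
(u + (-2 + 6*(-5)))*2 = (277/170 + (-2 + 6*(-5)))*2 = (277/170 + (-2 - 30))*2 = (277/170 - 32)*2 = -5163/170*2 = -5163/85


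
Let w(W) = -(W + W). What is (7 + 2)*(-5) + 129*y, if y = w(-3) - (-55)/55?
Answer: 858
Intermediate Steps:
w(W) = -2*W
y = 7 (y = -2*(-3) - (-55)/55 = 6 - (-55)/55 = 6 - 1*(-1) = 6 + 1 = 7)
(7 + 2)*(-5) + 129*y = (7 + 2)*(-5) + 129*7 = 9*(-5) + 903 = -45 + 903 = 858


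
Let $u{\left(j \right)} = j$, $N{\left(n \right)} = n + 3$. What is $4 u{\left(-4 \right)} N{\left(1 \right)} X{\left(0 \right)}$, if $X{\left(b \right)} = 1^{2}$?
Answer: $-64$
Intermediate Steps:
$N{\left(n \right)} = 3 + n$
$X{\left(b \right)} = 1$
$4 u{\left(-4 \right)} N{\left(1 \right)} X{\left(0 \right)} = 4 \left(-4\right) \left(3 + 1\right) 1 = \left(-16\right) 4 \cdot 1 = \left(-64\right) 1 = -64$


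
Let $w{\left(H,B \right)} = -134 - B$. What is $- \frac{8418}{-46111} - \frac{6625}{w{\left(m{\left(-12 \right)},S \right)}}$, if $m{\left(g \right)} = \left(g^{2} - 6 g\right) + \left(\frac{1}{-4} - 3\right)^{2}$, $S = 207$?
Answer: $\frac{308355913}{15723851} \approx 19.611$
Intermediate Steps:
$m{\left(g \right)} = \frac{169}{16} + g^{2} - 6 g$ ($m{\left(g \right)} = \left(g^{2} - 6 g\right) + \left(- \frac{1}{4} - 3\right)^{2} = \left(g^{2} - 6 g\right) + \left(- \frac{13}{4}\right)^{2} = \left(g^{2} - 6 g\right) + \frac{169}{16} = \frac{169}{16} + g^{2} - 6 g$)
$- \frac{8418}{-46111} - \frac{6625}{w{\left(m{\left(-12 \right)},S \right)}} = - \frac{8418}{-46111} - \frac{6625}{-134 - 207} = \left(-8418\right) \left(- \frac{1}{46111}\right) - \frac{6625}{-134 - 207} = \frac{8418}{46111} - \frac{6625}{-341} = \frac{8418}{46111} - - \frac{6625}{341} = \frac{8418}{46111} + \frac{6625}{341} = \frac{308355913}{15723851}$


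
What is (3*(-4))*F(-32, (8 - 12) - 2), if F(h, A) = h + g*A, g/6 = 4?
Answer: 2112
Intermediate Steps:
g = 24 (g = 6*4 = 24)
F(h, A) = h + 24*A
(3*(-4))*F(-32, (8 - 12) - 2) = (3*(-4))*(-32 + 24*((8 - 12) - 2)) = -12*(-32 + 24*(-4 - 2)) = -12*(-32 + 24*(-6)) = -12*(-32 - 144) = -12*(-176) = 2112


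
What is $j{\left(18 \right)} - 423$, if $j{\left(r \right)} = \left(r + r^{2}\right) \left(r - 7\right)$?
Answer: $3339$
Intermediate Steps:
$j{\left(r \right)} = \left(-7 + r\right) \left(r + r^{2}\right)$ ($j{\left(r \right)} = \left(r + r^{2}\right) \left(-7 + r\right) = \left(-7 + r\right) \left(r + r^{2}\right)$)
$j{\left(18 \right)} - 423 = 18 \left(-7 + 18^{2} - 108\right) - 423 = 18 \left(-7 + 324 - 108\right) - 423 = 18 \cdot 209 - 423 = 3762 - 423 = 3339$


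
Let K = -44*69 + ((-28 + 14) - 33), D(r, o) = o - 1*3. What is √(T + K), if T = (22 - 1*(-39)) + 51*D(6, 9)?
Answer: 2*I*√679 ≈ 52.115*I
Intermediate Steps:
D(r, o) = -3 + o (D(r, o) = o - 3 = -3 + o)
T = 367 (T = (22 - 1*(-39)) + 51*(-3 + 9) = (22 + 39) + 51*6 = 61 + 306 = 367)
K = -3083 (K = -3036 + (-14 - 33) = -3036 - 47 = -3083)
√(T + K) = √(367 - 3083) = √(-2716) = 2*I*√679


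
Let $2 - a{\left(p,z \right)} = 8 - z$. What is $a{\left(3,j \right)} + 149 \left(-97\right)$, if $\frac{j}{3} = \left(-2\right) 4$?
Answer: $-14483$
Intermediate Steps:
$j = -24$ ($j = 3 \left(\left(-2\right) 4\right) = 3 \left(-8\right) = -24$)
$a{\left(p,z \right)} = -6 + z$ ($a{\left(p,z \right)} = 2 - \left(8 - z\right) = 2 + \left(-8 + z\right) = -6 + z$)
$a{\left(3,j \right)} + 149 \left(-97\right) = \left(-6 - 24\right) + 149 \left(-97\right) = -30 - 14453 = -14483$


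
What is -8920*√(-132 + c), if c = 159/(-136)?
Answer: -2230*I*√615774/17 ≈ -1.0294e+5*I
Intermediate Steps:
c = -159/136 (c = 159*(-1/136) = -159/136 ≈ -1.1691)
-8920*√(-132 + c) = -8920*√(-132 - 159/136) = -2230*I*√615774/17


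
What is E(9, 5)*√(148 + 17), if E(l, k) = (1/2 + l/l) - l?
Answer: -15*√165/2 ≈ -96.339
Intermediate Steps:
E(l, k) = 3/2 - l (E(l, k) = (1*(½) + 1) - l = (½ + 1) - l = 3/2 - l)
E(9, 5)*√(148 + 17) = (3/2 - 1*9)*√(148 + 17) = (3/2 - 9)*√165 = -15*√165/2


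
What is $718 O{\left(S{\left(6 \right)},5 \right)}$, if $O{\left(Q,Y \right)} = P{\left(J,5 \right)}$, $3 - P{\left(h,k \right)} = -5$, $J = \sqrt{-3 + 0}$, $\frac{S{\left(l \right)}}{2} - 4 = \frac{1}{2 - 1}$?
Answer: $5744$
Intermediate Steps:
$S{\left(l \right)} = 10$ ($S{\left(l \right)} = 8 + \frac{2}{2 - 1} = 8 + \frac{2}{1} = 8 + 2 \cdot 1 = 8 + 2 = 10$)
$J = i \sqrt{3}$ ($J = \sqrt{-3} = i \sqrt{3} \approx 1.732 i$)
$P{\left(h,k \right)} = 8$ ($P{\left(h,k \right)} = 3 - -5 = 3 + 5 = 8$)
$O{\left(Q,Y \right)} = 8$
$718 O{\left(S{\left(6 \right)},5 \right)} = 718 \cdot 8 = 5744$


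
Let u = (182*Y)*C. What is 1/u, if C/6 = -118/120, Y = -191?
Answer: 5/1025479 ≈ 4.8758e-6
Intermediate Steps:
C = -59/10 (C = 6*(-118/120) = 6*(-118*1/120) = 6*(-59/60) = -59/10 ≈ -5.9000)
u = 1025479/5 (u = (182*(-191))*(-59/10) = -34762*(-59/10) = 1025479/5 ≈ 2.0510e+5)
1/u = 1/(1025479/5) = 5/1025479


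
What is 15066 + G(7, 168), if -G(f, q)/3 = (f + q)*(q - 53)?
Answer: -45309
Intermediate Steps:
G(f, q) = -3*(-53 + q)*(f + q) (G(f, q) = -3*(f + q)*(q - 53) = -3*(f + q)*(-53 + q) = -3*(-53 + q)*(f + q))
15066 + G(7, 168) = 15066 + (-3*168**2 + 159*7 + 159*168 - 3*7*168) = 15066 + (-3*28224 + 1113 + 26712 - 3528) = 15066 + (-84672 + 1113 + 26712 - 3528) = 15066 - 60375 = -45309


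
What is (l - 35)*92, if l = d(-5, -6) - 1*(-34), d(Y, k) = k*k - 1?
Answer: 3128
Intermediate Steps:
d(Y, k) = -1 + k**2 (d(Y, k) = k**2 - 1 = -1 + k**2)
l = 69 (l = (-1 + (-6)**2) - 1*(-34) = (-1 + 36) + 34 = 35 + 34 = 69)
(l - 35)*92 = (69 - 35)*92 = 34*92 = 3128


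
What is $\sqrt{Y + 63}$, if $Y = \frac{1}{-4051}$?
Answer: $\frac{2 \sqrt{258465953}}{4051} \approx 7.9372$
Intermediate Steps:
$Y = - \frac{1}{4051} \approx -0.00024685$
$\sqrt{Y + 63} = \sqrt{- \frac{1}{4051} + 63} = \sqrt{\frac{255212}{4051}} = \frac{2 \sqrt{258465953}}{4051}$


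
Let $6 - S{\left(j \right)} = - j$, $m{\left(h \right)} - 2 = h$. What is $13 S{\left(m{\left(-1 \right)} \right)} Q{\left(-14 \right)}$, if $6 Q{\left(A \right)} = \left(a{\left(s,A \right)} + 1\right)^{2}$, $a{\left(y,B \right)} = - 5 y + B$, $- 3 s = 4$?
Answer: $\frac{32851}{54} \approx 608.35$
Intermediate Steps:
$s = - \frac{4}{3}$ ($s = \left(- \frac{1}{3}\right) 4 = - \frac{4}{3} \approx -1.3333$)
$m{\left(h \right)} = 2 + h$
$S{\left(j \right)} = 6 + j$ ($S{\left(j \right)} = 6 - - j = 6 + j$)
$a{\left(y,B \right)} = B - 5 y$
$Q{\left(A \right)} = \frac{\left(\frac{23}{3} + A\right)^{2}}{6}$ ($Q{\left(A \right)} = \frac{\left(\left(A - - \frac{20}{3}\right) + 1\right)^{2}}{6} = \frac{\left(\left(A + \frac{20}{3}\right) + 1\right)^{2}}{6} = \frac{\left(\left(\frac{20}{3} + A\right) + 1\right)^{2}}{6} = \frac{\left(\frac{23}{3} + A\right)^{2}}{6}$)
$13 S{\left(m{\left(-1 \right)} \right)} Q{\left(-14 \right)} = 13 \left(6 + \left(2 - 1\right)\right) \frac{\left(23 + 3 \left(-14\right)\right)^{2}}{54} = 13 \left(6 + 1\right) \frac{\left(23 - 42\right)^{2}}{54} = 13 \cdot 7 \frac{\left(-19\right)^{2}}{54} = 91 \cdot \frac{1}{54} \cdot 361 = 91 \cdot \frac{361}{54} = \frac{32851}{54}$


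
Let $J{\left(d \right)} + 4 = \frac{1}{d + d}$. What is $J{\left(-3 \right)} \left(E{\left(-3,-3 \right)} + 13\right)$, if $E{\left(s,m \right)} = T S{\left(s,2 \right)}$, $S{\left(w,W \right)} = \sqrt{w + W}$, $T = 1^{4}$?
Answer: $- \frac{325}{6} - \frac{25 i}{6} \approx -54.167 - 4.1667 i$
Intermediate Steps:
$T = 1$
$S{\left(w,W \right)} = \sqrt{W + w}$
$J{\left(d \right)} = -4 + \frac{1}{2 d}$ ($J{\left(d \right)} = -4 + \frac{1}{d + d} = -4 + \frac{1}{2 d}$)
$E{\left(s,m \right)} = \sqrt{2 + s}$ ($E{\left(s,m \right)} = 1 \sqrt{2 + s} = \sqrt{2 + s}$)
$J{\left(-3 \right)} \left(E{\left(-3,-3 \right)} + 13\right) = \left(-4 + \frac{1}{2 \left(-3\right)}\right) \left(\sqrt{2 - 3} + 13\right) = \left(-4 + \frac{1}{2} \left(- \frac{1}{3}\right)\right) \left(\sqrt{-1} + 13\right) = \left(-4 - \frac{1}{6}\right) \left(i + 13\right) = - \frac{25 \left(13 + i\right)}{6} = - \frac{325}{6} - \frac{25 i}{6}$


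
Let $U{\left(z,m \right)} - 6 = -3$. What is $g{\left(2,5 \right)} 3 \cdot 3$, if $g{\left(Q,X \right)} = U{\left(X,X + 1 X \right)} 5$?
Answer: $135$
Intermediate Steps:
$U{\left(z,m \right)} = 3$ ($U{\left(z,m \right)} = 6 - 3 = 3$)
$g{\left(Q,X \right)} = 15$ ($g{\left(Q,X \right)} = 3 \cdot 5 = 15$)
$g{\left(2,5 \right)} 3 \cdot 3 = 15 \cdot 3 \cdot 3 = 45 \cdot 3 = 135$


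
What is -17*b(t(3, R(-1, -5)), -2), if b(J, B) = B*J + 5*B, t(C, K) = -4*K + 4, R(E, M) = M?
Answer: 986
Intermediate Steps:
t(C, K) = 4 - 4*K
b(J, B) = 5*B + B*J
-17*b(t(3, R(-1, -5)), -2) = -(-34)*(5 + (4 - 4*(-5))) = -(-34)*(5 + (4 + 20)) = -(-34)*(5 + 24) = -(-34)*29 = -17*(-58) = 986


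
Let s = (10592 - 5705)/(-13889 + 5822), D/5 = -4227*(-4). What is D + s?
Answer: 227326431/2689 ≈ 84539.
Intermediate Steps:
D = 84540 (D = 5*(-4227*(-4)) = 5*16908 = 84540)
s = -1629/2689 (s = 4887/(-8067) = 4887*(-1/8067) = -1629/2689 ≈ -0.60580)
D + s = 84540 - 1629/2689 = 227326431/2689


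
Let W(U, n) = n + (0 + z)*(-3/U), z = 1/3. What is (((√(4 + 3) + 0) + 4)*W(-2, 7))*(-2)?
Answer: -60 - 15*√7 ≈ -99.686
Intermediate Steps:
z = ⅓ ≈ 0.33333
W(U, n) = n - 1/U (W(U, n) = n + (0 + ⅓)*(-3/U) = n + (-3/U)/3 = n - 1/U)
(((√(4 + 3) + 0) + 4)*W(-2, 7))*(-2) = (((√(4 + 3) + 0) + 4)*(7 - 1/(-2)))*(-2) = (((√7 + 0) + 4)*(7 - 1*(-½)))*(-2) = ((√7 + 4)*(7 + ½))*(-2) = ((4 + √7)*(15/2))*(-2) = (30 + 15*√7/2)*(-2) = -60 - 15*√7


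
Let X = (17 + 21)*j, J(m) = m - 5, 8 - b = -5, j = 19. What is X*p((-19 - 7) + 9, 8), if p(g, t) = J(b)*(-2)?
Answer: -11552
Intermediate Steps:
b = 13 (b = 8 - 1*(-5) = 8 + 5 = 13)
J(m) = -5 + m
p(g, t) = -16 (p(g, t) = (-5 + 13)*(-2) = 8*(-2) = -16)
X = 722 (X = (17 + 21)*19 = 38*19 = 722)
X*p((-19 - 7) + 9, 8) = 722*(-16) = -11552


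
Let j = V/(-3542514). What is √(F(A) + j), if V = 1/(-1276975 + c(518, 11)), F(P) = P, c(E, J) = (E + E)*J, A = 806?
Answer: √16200809378779007355492717822/4483331325606 ≈ 28.390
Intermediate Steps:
c(E, J) = 2*E*J (c(E, J) = (2*E)*J = 2*E*J)
V = -1/1265579 (V = 1/(-1276975 + 2*518*11) = 1/(-1276975 + 11396) = 1/(-1265579) = -1/1265579 ≈ -7.9015e-7)
j = 1/4483331325606 (j = -1/1265579/(-3542514) = -1/1265579*(-1/3542514) = 1/4483331325606 ≈ 2.2305e-13)
√(F(A) + j) = √(806 + 1/4483331325606) = √(3613565048438437/4483331325606) = √16200809378779007355492717822/4483331325606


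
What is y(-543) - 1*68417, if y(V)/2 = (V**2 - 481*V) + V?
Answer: 1042561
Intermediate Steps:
y(V) = -960*V + 2*V**2 (y(V) = 2*((V**2 - 481*V) + V) = 2*(V**2 - 480*V) = -960*V + 2*V**2)
y(-543) - 1*68417 = 2*(-543)*(-480 - 543) - 1*68417 = 2*(-543)*(-1023) - 68417 = 1110978 - 68417 = 1042561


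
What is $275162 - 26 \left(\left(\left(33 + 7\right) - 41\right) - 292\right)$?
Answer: $282780$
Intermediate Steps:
$275162 - 26 \left(\left(\left(33 + 7\right) - 41\right) - 292\right) = 275162 - 26 \left(\left(40 - 41\right) - 292\right) = 275162 - 26 \left(-1 - 292\right) = 275162 - 26 \left(-293\right) = 275162 - -7618 = 275162 + 7618 = 282780$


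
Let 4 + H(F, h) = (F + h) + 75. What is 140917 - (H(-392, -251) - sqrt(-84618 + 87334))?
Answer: 141489 + 2*sqrt(679) ≈ 1.4154e+5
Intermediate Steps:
H(F, h) = 71 + F + h (H(F, h) = -4 + ((F + h) + 75) = -4 + (75 + F + h) = 71 + F + h)
140917 - (H(-392, -251) - sqrt(-84618 + 87334)) = 140917 - ((71 - 392 - 251) - sqrt(-84618 + 87334)) = 140917 - (-572 - sqrt(2716)) = 140917 - (-572 - 2*sqrt(679)) = 140917 + (572 + 2*sqrt(679)) = 141489 + 2*sqrt(679)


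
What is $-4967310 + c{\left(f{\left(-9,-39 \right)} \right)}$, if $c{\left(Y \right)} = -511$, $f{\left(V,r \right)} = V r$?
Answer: $-4967821$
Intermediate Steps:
$-4967310 + c{\left(f{\left(-9,-39 \right)} \right)} = -4967310 - 511 = -4967821$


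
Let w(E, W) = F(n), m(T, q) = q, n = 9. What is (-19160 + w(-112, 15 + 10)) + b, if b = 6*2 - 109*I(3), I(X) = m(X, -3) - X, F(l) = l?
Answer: -18485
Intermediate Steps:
I(X) = -3 - X
w(E, W) = 9
b = 666 (b = 6*2 - 109*(-3 - 1*3) = 12 - 109*(-3 - 3) = 12 - 109*(-6) = 12 + 654 = 666)
(-19160 + w(-112, 15 + 10)) + b = (-19160 + 9) + 666 = -19151 + 666 = -18485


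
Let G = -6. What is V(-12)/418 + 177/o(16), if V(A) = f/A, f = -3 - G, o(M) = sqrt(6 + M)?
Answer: -1/1672 + 177*sqrt(22)/22 ≈ 37.736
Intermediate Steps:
f = 3 (f = -3 - 1*(-6) = -3 + 6 = 3)
V(A) = 3/A
V(-12)/418 + 177/o(16) = (3/(-12))/418 + 177/(sqrt(6 + 16)) = (3*(-1/12))*(1/418) + 177/(sqrt(22)) = -1/4*1/418 + 177*(sqrt(22)/22) = -1/1672 + 177*sqrt(22)/22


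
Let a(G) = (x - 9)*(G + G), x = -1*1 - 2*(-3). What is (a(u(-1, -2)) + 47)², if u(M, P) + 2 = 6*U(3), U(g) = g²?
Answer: 136161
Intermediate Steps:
x = 5 (x = -1 - 1*(-6) = -1 + 6 = 5)
u(M, P) = 52 (u(M, P) = -2 + 6*3² = -2 + 6*9 = -2 + 54 = 52)
a(G) = -8*G (a(G) = (5 - 9)*(G + G) = -8*G)
(a(u(-1, -2)) + 47)² = (-8*52 + 47)² = (-416 + 47)² = (-369)² = 136161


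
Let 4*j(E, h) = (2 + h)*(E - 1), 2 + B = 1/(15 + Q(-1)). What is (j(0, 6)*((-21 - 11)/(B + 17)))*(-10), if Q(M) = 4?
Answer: -6080/143 ≈ -42.517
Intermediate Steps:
B = -37/19 (B = -2 + 1/(15 + 4) = -2 + 1/19 = -37/19 ≈ -1.9474)
j(E, h) = (-1 + E)*(2 + h)/4 (j(E, h) = ((2 + h)*(E - 1))/4 = ((2 + h)*(-1 + E))/4 = ((-1 + E)*(2 + h))/4 = (-1 + E)*(2 + h)/4)
(j(0, 6)*((-21 - 11)/(B + 17)))*(-10) = ((-½ + (½)*0 - ¼*6 + (¼)*0*6)*((-21 - 11)/(-37/19 + 17)))*(-10) = ((-½ + 0 - 3/2 + 0)*(-32/286/19))*(-10) = -(-64)*19/286*(-10) = -2*(-304/143)*(-10) = (608/143)*(-10) = -6080/143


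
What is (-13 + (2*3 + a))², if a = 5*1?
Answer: 4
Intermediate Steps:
a = 5
(-13 + (2*3 + a))² = (-13 + (2*3 + 5))² = (-13 + (6 + 5))² = (-13 + 11)² = (-2)² = 4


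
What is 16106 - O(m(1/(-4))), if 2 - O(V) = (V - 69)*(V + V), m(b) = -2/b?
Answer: 15128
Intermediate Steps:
O(V) = 2 - 2*V*(-69 + V) (O(V) = 2 - (V - 69)*(V + V) = 2 - (-69 + V)*2*V = 2 - 2*V*(-69 + V))
16106 - O(m(1/(-4))) = 16106 - (2 - 2*(-2/(1/(-4)))**2 + 138*(-2/(1/(-4)))) = 16106 - (2 - 2*(-2/(-1/4))**2 + 138*(-2/(-1/4))) = 16106 - (2 - 2*(-2*(-4))**2 + 138*(-2*(-4))) = 16106 - (2 - 2*8**2 + 138*8) = 16106 - (2 - 2*64 + 1104) = 16106 - (2 - 128 + 1104) = 16106 - 1*978 = 16106 - 978 = 15128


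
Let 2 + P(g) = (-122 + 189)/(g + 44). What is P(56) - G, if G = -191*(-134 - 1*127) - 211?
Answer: -4964133/100 ≈ -49641.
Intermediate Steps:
P(g) = -2 + 67/(44 + g) (P(g) = -2 + (-122 + 189)/(g + 44) = -2 + 67/(44 + g))
G = 49640 (G = -191*(-134 - 127) - 211 = -191*(-261) - 211 = 49851 - 211 = 49640)
P(56) - G = (-21 - 2*56)/(44 + 56) - 1*49640 = (-21 - 112)/100 - 49640 = (1/100)*(-133) - 49640 = -133/100 - 49640 = -4964133/100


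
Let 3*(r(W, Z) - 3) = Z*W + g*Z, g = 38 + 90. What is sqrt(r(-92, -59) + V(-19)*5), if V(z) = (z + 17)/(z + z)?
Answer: I*sqrt(254410)/19 ≈ 26.547*I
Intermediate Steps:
g = 128
V(z) = (17 + z)/(2*z) (V(z) = (17 + z)/((2*z)) = (17 + z)*(1/(2*z)) = (17 + z)/(2*z))
r(W, Z) = 3 + 128*Z/3 + W*Z/3 (r(W, Z) = 3 + (Z*W + 128*Z)/3 = 3 + (W*Z + 128*Z)/3 = 3 + (128*Z + W*Z)/3 = 3 + (128*Z/3 + W*Z/3) = 3 + 128*Z/3 + W*Z/3)
sqrt(r(-92, -59) + V(-19)*5) = sqrt((3 + (128/3)*(-59) + (1/3)*(-92)*(-59)) + ((1/2)*(17 - 19)/(-19))*5) = sqrt((3 - 7552/3 + 5428/3) + ((1/2)*(-1/19)*(-2))*5) = sqrt(-705 + (1/19)*5) = sqrt(-705 + 5/19) = sqrt(-13390/19) = I*sqrt(254410)/19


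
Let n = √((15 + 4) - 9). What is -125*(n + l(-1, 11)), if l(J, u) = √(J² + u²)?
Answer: -125*√10 - 125*√122 ≈ -1776.0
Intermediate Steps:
n = √10 (n = √(19 - 9) = √10 ≈ 3.1623)
-125*(n + l(-1, 11)) = -125*(√10 + √((-1)² + 11²)) = -125*(√10 + √(1 + 121)) = -125*(√10 + √122) = -125*√10 - 125*√122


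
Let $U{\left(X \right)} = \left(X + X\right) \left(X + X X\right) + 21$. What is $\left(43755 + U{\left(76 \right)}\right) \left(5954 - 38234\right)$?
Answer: $-30126278400$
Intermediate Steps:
$U{\left(X \right)} = 21 + 2 X \left(X + X^{2}\right)$ ($U{\left(X \right)} = 2 X \left(X + X^{2}\right) + 21 = 21 + 2 X \left(X + X^{2}\right)$)
$\left(43755 + U{\left(76 \right)}\right) \left(5954 - 38234\right) = \left(43755 + \left(21 + 2 \cdot 76^{2} + 2 \cdot 76^{3}\right)\right) \left(5954 - 38234\right) = \left(43755 + \left(21 + 2 \cdot 5776 + 2 \cdot 438976\right)\right) \left(-32280\right) = \left(43755 + \left(21 + 11552 + 877952\right)\right) \left(-32280\right) = \left(43755 + 889525\right) \left(-32280\right) = 933280 \left(-32280\right) = -30126278400$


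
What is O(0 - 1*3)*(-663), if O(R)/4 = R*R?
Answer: -23868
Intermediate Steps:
O(R) = 4*R**2 (O(R) = 4*(R*R) = 4*R**2)
O(0 - 1*3)*(-663) = (4*(0 - 1*3)**2)*(-663) = (4*(0 - 3)**2)*(-663) = (4*(-3)**2)*(-663) = (4*9)*(-663) = 36*(-663) = -23868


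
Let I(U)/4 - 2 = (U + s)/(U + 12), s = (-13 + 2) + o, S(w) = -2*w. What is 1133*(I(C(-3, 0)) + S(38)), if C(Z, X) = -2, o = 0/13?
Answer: -414678/5 ≈ -82936.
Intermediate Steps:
o = 0 (o = 0*(1/13) = 0)
s = -11 (s = (-13 + 2) + 0 = -11 + 0 = -11)
I(U) = 8 + 4*(-11 + U)/(12 + U) (I(U) = 8 + 4*((U - 11)/(U + 12)) = 8 + 4*((-11 + U)/(12 + U)) = 8 + 4*(-11 + U)/(12 + U))
1133*(I(C(-3, 0)) + S(38)) = 1133*(4*(13 + 3*(-2))/(12 - 2) - 2*38) = 1133*(4*(13 - 6)/10 - 76) = 1133*(4*(⅒)*7 - 76) = 1133*(14/5 - 76) = 1133*(-366/5) = -414678/5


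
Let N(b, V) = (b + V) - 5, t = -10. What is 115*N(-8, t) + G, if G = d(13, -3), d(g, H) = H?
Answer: -2648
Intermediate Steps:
N(b, V) = -5 + V + b (N(b, V) = (V + b) - 5 = -5 + V + b)
G = -3
115*N(-8, t) + G = 115*(-5 - 10 - 8) - 3 = 115*(-23) - 3 = -2645 - 3 = -2648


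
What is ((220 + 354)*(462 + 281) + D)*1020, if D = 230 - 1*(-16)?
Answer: 435262560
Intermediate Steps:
D = 246 (D = 230 + 16 = 246)
((220 + 354)*(462 + 281) + D)*1020 = ((220 + 354)*(462 + 281) + 246)*1020 = (574*743 + 246)*1020 = (426482 + 246)*1020 = 426728*1020 = 435262560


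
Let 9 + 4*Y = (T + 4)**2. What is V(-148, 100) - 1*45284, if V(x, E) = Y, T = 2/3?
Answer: -1630109/36 ≈ -45281.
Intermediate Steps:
T = 2/3 (T = 2*(1/3) = 2/3 ≈ 0.66667)
Y = 115/36 (Y = -9/4 + (2/3 + 4)**2/4 = -9/4 + (14/3)**2/4 = -9/4 + (1/4)*(196/9) = -9/4 + 49/9 = 115/36 ≈ 3.1944)
V(x, E) = 115/36
V(-148, 100) - 1*45284 = 115/36 - 1*45284 = 115/36 - 45284 = -1630109/36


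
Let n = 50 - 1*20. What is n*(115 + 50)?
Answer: 4950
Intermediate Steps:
n = 30 (n = 50 - 20 = 30)
n*(115 + 50) = 30*(115 + 50) = 30*165 = 4950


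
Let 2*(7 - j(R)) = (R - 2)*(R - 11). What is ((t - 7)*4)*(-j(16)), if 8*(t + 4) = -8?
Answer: -1344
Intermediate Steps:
t = -5 (t = -4 + (⅛)*(-8) = -4 - 1 = -5)
j(R) = 7 - (-11 + R)*(-2 + R)/2 (j(R) = 7 - (R - 2)*(R - 11)/2 = 7 - (-2 + R)*(-11 + R)/2 = 7 - (-11 + R)*(-2 + R)/2)
((t - 7)*4)*(-j(16)) = ((-5 - 7)*4)*(-(-4 - ½*16² + (13/2)*16)) = (-12*4)*(-(-4 - ½*256 + 104)) = -(-48)*(-4 - 128 + 104) = -(-48)*(-28) = -48*28 = -1344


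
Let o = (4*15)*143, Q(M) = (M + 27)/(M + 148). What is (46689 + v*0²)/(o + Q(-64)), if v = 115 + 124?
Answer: 3921876/720683 ≈ 5.4419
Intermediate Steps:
Q(M) = (27 + M)/(148 + M)
v = 239
o = 8580 (o = 60*143 = 8580)
(46689 + v*0²)/(o + Q(-64)) = (46689 + 239*0²)/(8580 + (27 - 64)/(148 - 64)) = (46689 + 239*0)/(8580 - 37/84) = (46689 + 0)/(8580 + (1/84)*(-37)) = 46689/(8580 - 37/84) = 46689/(720683/84) = 46689*(84/720683) = 3921876/720683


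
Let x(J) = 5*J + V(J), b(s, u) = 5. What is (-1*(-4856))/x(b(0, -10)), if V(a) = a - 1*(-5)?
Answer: 4856/35 ≈ 138.74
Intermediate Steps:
V(a) = 5 + a (V(a) = a + 5 = 5 + a)
x(J) = 5 + 6*J (x(J) = 5*J + (5 + J) = 5 + 6*J)
(-1*(-4856))/x(b(0, -10)) = (-1*(-4856))/(5 + 6*5) = 4856/(5 + 30) = 4856/35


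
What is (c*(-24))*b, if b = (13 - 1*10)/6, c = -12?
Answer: 144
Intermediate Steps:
b = ½ (b = (13 - 10)*(⅙) = 3*(⅙) = ½ ≈ 0.50000)
(c*(-24))*b = -12*(-24)*(½) = 288*(½) = 144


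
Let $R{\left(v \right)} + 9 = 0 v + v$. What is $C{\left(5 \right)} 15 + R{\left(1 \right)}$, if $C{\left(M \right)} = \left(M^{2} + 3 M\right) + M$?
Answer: $667$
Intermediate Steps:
$C{\left(M \right)} = M^{2} + 4 M$
$R{\left(v \right)} = -9 + v$ ($R{\left(v \right)} = -9 + \left(0 v + v\right) = -9 + \left(0 + v\right) = -9 + v$)
$C{\left(5 \right)} 15 + R{\left(1 \right)} = 5 \left(4 + 5\right) 15 + \left(-9 + 1\right) = 5 \cdot 9 \cdot 15 - 8 = 45 \cdot 15 - 8 = 675 - 8 = 667$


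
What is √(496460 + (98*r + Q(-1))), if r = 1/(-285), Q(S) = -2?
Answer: 16*√157518645/285 ≈ 704.60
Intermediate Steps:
r = -1/285 ≈ -0.0035088
√(496460 + (98*r + Q(-1))) = √(496460 + (98*(-1/285) - 2)) = √(496460 + (-98/285 - 2)) = √(496460 - 668/285) = √(141490432/285) = 16*√157518645/285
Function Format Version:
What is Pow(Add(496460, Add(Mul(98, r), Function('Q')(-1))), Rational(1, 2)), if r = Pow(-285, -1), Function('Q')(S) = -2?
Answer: Mul(Rational(16, 285), Pow(157518645, Rational(1, 2))) ≈ 704.60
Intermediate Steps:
r = Rational(-1, 285) ≈ -0.0035088
Pow(Add(496460, Add(Mul(98, r), Function('Q')(-1))), Rational(1, 2)) = Pow(Add(496460, Add(Mul(98, Rational(-1, 285)), -2)), Rational(1, 2)) = Pow(Add(496460, Add(Rational(-98, 285), -2)), Rational(1, 2)) = Pow(Add(496460, Rational(-668, 285)), Rational(1, 2)) = Pow(Rational(141490432, 285), Rational(1, 2)) = Mul(Rational(16, 285), Pow(157518645, Rational(1, 2)))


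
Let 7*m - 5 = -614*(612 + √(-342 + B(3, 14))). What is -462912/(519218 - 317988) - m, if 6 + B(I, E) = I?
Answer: 37805774053/704305 + 614*I*√345/7 ≈ 53678.0 + 1629.2*I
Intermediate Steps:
B(I, E) = -6 + I
m = -375763/7 - 614*I*√345/7 (m = 5/7 + (-614*(612 + √(-342 + (-6 + 3))))/7 = 5/7 + (-614*(612 + √(-342 - 3)))/7 = 5/7 + (-614*(612 + √(-345)))/7 = 5/7 + (-614*(612 + I*√345))/7 = 5/7 + (-375768 - 614*I*√345)/7 = 5/7 + (-375768/7 - 614*I*√345/7) = -375763/7 - 614*I*√345/7 ≈ -53680.0 - 1629.2*I)
-462912/(519218 - 317988) - m = -462912/(519218 - 317988) - (-375763/7 - 614*I*√345/7) = -462912/201230 + (375763/7 + 614*I*√345/7) = -462912*1/201230 + (375763/7 + 614*I*√345/7) = -231456/100615 + (375763/7 + 614*I*√345/7) = 37805774053/704305 + 614*I*√345/7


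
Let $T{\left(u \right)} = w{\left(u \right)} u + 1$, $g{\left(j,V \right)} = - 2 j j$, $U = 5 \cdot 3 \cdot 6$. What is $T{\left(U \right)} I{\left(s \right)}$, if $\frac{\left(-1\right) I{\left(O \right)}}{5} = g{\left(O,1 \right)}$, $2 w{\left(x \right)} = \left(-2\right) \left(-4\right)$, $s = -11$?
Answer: $436810$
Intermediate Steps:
$w{\left(x \right)} = 4$ ($w{\left(x \right)} = \frac{\left(-2\right) \left(-4\right)}{2} = \frac{1}{2} \cdot 8 = 4$)
$U = 90$ ($U = 15 \cdot 6 = 90$)
$g{\left(j,V \right)} = - 2 j^{2}$
$I{\left(O \right)} = 10 O^{2}$ ($I{\left(O \right)} = - 5 \left(- 2 O^{2}\right) = 10 O^{2}$)
$T{\left(u \right)} = 1 + 4 u$ ($T{\left(u \right)} = 4 u + 1 = 1 + 4 u$)
$T{\left(U \right)} I{\left(s \right)} = \left(1 + 4 \cdot 90\right) 10 \left(-11\right)^{2} = \left(1 + 360\right) 10 \cdot 121 = 361 \cdot 1210 = 436810$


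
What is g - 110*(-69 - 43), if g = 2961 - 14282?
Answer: 999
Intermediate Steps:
g = -11321
g - 110*(-69 - 43) = -11321 - 110*(-69 - 43) = -11321 - 110*(-112) = -11321 + 12320 = 999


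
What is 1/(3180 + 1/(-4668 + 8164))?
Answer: 3496/11117281 ≈ 0.00031447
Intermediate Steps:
1/(3180 + 1/(-4668 + 8164)) = 1/(3180 + 1/3496) = 1/(11117281/3496) = 3496/11117281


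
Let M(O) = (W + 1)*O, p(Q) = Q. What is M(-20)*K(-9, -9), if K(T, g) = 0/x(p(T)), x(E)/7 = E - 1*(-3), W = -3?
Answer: 0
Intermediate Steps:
x(E) = 21 + 7*E (x(E) = 7*(E - 1*(-3)) = 7*(E + 3) = 7*(3 + E) = 21 + 7*E)
M(O) = -2*O (M(O) = (-3 + 1)*O = -2*O)
K(T, g) = 0 (K(T, g) = 0/(21 + 7*T) = 0)
M(-20)*K(-9, -9) = -2*(-20)*0 = 40*0 = 0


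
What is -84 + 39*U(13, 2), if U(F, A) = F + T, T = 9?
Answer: 774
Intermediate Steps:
U(F, A) = 9 + F (U(F, A) = F + 9 = 9 + F)
-84 + 39*U(13, 2) = -84 + 39*(9 + 13) = -84 + 39*22 = -84 + 858 = 774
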